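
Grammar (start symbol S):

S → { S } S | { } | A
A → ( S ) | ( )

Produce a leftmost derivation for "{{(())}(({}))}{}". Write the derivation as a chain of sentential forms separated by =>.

S => {S}S   [S → { S } S]
{S}S => {{S}S}S   [S → { S } S]
{{S}S}S => {{A}S}S   [S → A]
{{A}S}S => {{(S)}S}S   [A → ( S )]
{{(S)}S}S => {{(A)}S}S   [S → A]
{{(A)}S}S => {{(())}S}S   [A → ( )]
{{(())}S}S => {{(())}A}S   [S → A]
{{(())}A}S => {{(())}(S)}S   [A → ( S )]
{{(())}(S)}S => {{(())}(A)}S   [S → A]
{{(())}(A)}S => {{(())}((S))}S   [A → ( S )]
{{(())}((S))}S => {{(())}(({}))}S   [S → { }]
{{(())}(({}))}S => {{(())}(({}))}{}   [S → { }]

S => {S}S => {{S}S}S => {{A}S}S => {{(S)}S}S => {{(A)}S}S => {{(())}S}S => {{(())}A}S => {{(())}(S)}S => {{(())}(A)}S => {{(())}((S))}S => {{(())}(({}))}S => {{(())}(({}))}{}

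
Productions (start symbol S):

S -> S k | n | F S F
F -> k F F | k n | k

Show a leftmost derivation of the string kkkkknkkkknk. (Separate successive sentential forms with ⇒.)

S ⇒ FSF   [S -> F S F]
FSF ⇒ kFFSF   [F -> k F F]
kFFSF ⇒ kkFFFSF   [F -> k F F]
kkFFFSF ⇒ kkkFFFFSF   [F -> k F F]
kkkFFFFSF ⇒ kkkkFFFFFSF   [F -> k F F]
kkkkFFFFFSF ⇒ kkkkknFFFFSF   [F -> k n]
kkkkknFFFFSF ⇒ kkkkknkFFFSF   [F -> k]
kkkkknkFFFSF ⇒ kkkkknkkFFSF   [F -> k]
kkkkknkkFFSF ⇒ kkkkknkkkFSF   [F -> k]
kkkkknkkkFSF ⇒ kkkkknkkkkSF   [F -> k]
kkkkknkkkkSF ⇒ kkkkknkkkknF   [S -> n]
kkkkknkkkknF ⇒ kkkkknkkkknk   [F -> k]

S ⇒ FSF ⇒ kFFSF ⇒ kkFFFSF ⇒ kkkFFFFSF ⇒ kkkkFFFFFSF ⇒ kkkkknFFFFSF ⇒ kkkkknkFFFSF ⇒ kkkkknkkFFSF ⇒ kkkkknkkkFSF ⇒ kkkkknkkkkSF ⇒ kkkkknkkkknF ⇒ kkkkknkkkknk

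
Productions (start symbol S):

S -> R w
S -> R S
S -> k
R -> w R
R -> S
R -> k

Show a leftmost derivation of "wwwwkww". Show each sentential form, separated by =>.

S=>Rw=>wRw=>wSw=>wRww=>wwRww=>wwwRww=>wwwwRww=>wwwwkww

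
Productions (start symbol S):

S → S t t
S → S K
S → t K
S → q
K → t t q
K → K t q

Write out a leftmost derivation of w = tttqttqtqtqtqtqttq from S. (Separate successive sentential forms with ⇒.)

S ⇒ SK   [S → S K]
SK ⇒ SKK   [S → S K]
SKK ⇒ tKKK   [S → t K]
tKKK ⇒ tttqKK   [K → t t q]
tttqKK ⇒ tttqKtqK   [K → K t q]
tttqKtqK ⇒ tttqKtqtqK   [K → K t q]
tttqKtqtqK ⇒ tttqKtqtqtqK   [K → K t q]
tttqKtqtqtqK ⇒ tttqKtqtqtqtqK   [K → K t q]
tttqKtqtqtqtqK ⇒ tttqttqtqtqtqtqK   [K → t t q]
tttqttqtqtqtqtqK ⇒ tttqttqtqtqtqtqttq   [K → t t q]

S⇒SK⇒SKK⇒tKKK⇒tttqKK⇒tttqKtqK⇒tttqKtqtqK⇒tttqKtqtqtqK⇒tttqKtqtqtqtqK⇒tttqttqtqtqtqtqK⇒tttqttqtqtqtqtqttq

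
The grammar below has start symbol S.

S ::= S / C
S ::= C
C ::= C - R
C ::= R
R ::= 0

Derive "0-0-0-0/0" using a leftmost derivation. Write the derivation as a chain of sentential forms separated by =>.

S => S/C => C/C => C-R/C => C-R-R/C => C-R-R-R/C => R-R-R-R/C => 0-R-R-R/C => 0-0-R-R/C => 0-0-0-R/C => 0-0-0-0/C => 0-0-0-0/R => 0-0-0-0/0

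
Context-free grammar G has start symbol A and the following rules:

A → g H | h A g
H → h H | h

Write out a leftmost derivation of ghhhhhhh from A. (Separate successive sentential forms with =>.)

A=>gH=>ghH=>ghhH=>ghhhH=>ghhhhH=>ghhhhhH=>ghhhhhhH=>ghhhhhhh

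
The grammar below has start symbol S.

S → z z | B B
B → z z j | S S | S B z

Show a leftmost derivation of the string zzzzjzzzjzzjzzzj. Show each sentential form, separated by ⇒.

S ⇒ BB   [S → B B]
BB ⇒ SBzB   [B → S B z]
SBzB ⇒ BBBzB   [S → B B]
BBBzB ⇒ SBzBBzB   [B → S B z]
SBzBBzB ⇒ zzBzBBzB   [S → z z]
zzBzBBzB ⇒ zzzzjzBBzB   [B → z z j]
zzzzjzBBzB ⇒ zzzzjzzzjBzB   [B → z z j]
zzzzjzzzjBzB ⇒ zzzzjzzzjzzjzB   [B → z z j]
zzzzjzzzjzzjzB ⇒ zzzzjzzzjzzjzzzj   [B → z z j]

S ⇒ BB ⇒ SBzB ⇒ BBBzB ⇒ SBzBBzB ⇒ zzBzBBzB ⇒ zzzzjzBBzB ⇒ zzzzjzzzjBzB ⇒ zzzzjzzzjzzjzB ⇒ zzzzjzzzjzzjzzzj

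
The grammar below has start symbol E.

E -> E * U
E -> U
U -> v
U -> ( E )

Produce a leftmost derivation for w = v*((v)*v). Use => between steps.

E => E*U   [E -> E * U]
E*U => U*U   [E -> U]
U*U => v*U   [U -> v]
v*U => v*(E)   [U -> ( E )]
v*(E) => v*(E*U)   [E -> E * U]
v*(E*U) => v*(U*U)   [E -> U]
v*(U*U) => v*((E)*U)   [U -> ( E )]
v*((E)*U) => v*((U)*U)   [E -> U]
v*((U)*U) => v*((v)*U)   [U -> v]
v*((v)*U) => v*((v)*v)   [U -> v]

E=>E*U=>U*U=>v*U=>v*(E)=>v*(E*U)=>v*(U*U)=>v*((E)*U)=>v*((U)*U)=>v*((v)*U)=>v*((v)*v)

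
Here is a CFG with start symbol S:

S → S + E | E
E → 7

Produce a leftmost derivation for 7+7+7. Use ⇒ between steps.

S⇒S+E⇒S+E+E⇒E+E+E⇒7+E+E⇒7+7+E⇒7+7+7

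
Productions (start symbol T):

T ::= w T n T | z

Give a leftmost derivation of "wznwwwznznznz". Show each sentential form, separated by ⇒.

T⇒wTnT⇒wznT⇒wznwTnT⇒wznwwTnTnT⇒wznwwwTnTnTnT⇒wznwwwznTnTnT⇒wznwwwznznTnT⇒wznwwwznznznT⇒wznwwwznznznz

T ⇒ wTnT   [T ::= w T n T]
wTnT ⇒ wznT   [T ::= z]
wznT ⇒ wznwTnT   [T ::= w T n T]
wznwTnT ⇒ wznwwTnTnT   [T ::= w T n T]
wznwwTnTnT ⇒ wznwwwTnTnTnT   [T ::= w T n T]
wznwwwTnTnTnT ⇒ wznwwwznTnTnT   [T ::= z]
wznwwwznTnTnT ⇒ wznwwwznznTnT   [T ::= z]
wznwwwznznTnT ⇒ wznwwwznznznT   [T ::= z]
wznwwwznznznT ⇒ wznwwwznznznz   [T ::= z]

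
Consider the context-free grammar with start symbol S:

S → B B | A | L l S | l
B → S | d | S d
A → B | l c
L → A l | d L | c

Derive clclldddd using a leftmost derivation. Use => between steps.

S=>LlS=>clS=>clBB=>clSdB=>clBBdB=>clSBdB=>clBBBdB=>clSBBdB=>clLlSBBdB=>clclSBBdB=>clcllBBdB=>clclldBdB=>clclldddB=>clclldddd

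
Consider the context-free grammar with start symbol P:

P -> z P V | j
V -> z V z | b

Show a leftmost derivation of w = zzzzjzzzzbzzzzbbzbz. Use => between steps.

P => zPV => zzPVV => zzzPVVV => zzzzPVVVV => zzzzjVVVV => zzzzjzVzVVV => zzzzjzzVzzVVV => zzzzjzzzVzzzVVV => zzzzjzzzzVzzzzVVV => zzzzjzzzzbzzzzVVV => zzzzjzzzzbzzzzbVV => zzzzjzzzzbzzzzbbV => zzzzjzzzzbzzzzbbzVz => zzzzjzzzzbzzzzbbzbz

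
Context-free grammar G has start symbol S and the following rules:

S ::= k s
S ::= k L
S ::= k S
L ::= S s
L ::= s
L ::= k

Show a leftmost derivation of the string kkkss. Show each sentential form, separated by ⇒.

S⇒kS⇒kkL⇒kkSs⇒kkkss

S ⇒ kS   [S ::= k S]
kS ⇒ kkL   [S ::= k L]
kkL ⇒ kkSs   [L ::= S s]
kkSs ⇒ kkkss   [S ::= k s]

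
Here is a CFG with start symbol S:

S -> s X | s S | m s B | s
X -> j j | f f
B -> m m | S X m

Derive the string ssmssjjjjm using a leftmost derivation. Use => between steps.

S => sS => ssS => ssmsB => ssmsSXm => ssmssXXm => ssmssjjXm => ssmssjjjjm

S => sS   [S -> s S]
sS => ssS   [S -> s S]
ssS => ssmsB   [S -> m s B]
ssmsB => ssmsSXm   [B -> S X m]
ssmsSXm => ssmssXXm   [S -> s X]
ssmssXXm => ssmssjjXm   [X -> j j]
ssmssjjXm => ssmssjjjjm   [X -> j j]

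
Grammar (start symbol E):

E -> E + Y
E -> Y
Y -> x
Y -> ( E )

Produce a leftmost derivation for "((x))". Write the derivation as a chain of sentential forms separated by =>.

E => Y => (E) => (Y) => ((E)) => ((Y)) => ((x))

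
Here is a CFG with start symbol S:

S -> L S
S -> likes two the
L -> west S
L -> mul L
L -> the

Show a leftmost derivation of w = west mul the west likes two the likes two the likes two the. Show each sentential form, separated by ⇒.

S ⇒ L S   [S -> L S]
L S ⇒ west S S   [L -> west S]
west S S ⇒ west L S S   [S -> L S]
west L S S ⇒ west mul L S S   [L -> mul L]
west mul L S S ⇒ west mul the S S   [L -> the]
west mul the S S ⇒ west mul the L S S   [S -> L S]
west mul the L S S ⇒ west mul the west S S S   [L -> west S]
west mul the west S S S ⇒ west mul the west likes two the S S   [S -> likes two the]
west mul the west likes two the S S ⇒ west mul the west likes two the likes two the S   [S -> likes two the]
west mul the west likes two the likes two the S ⇒ west mul the west likes two the likes two the likes two the   [S -> likes two the]

S ⇒ L S ⇒ west S S ⇒ west L S S ⇒ west mul L S S ⇒ west mul the S S ⇒ west mul the L S S ⇒ west mul the west S S S ⇒ west mul the west likes two the S S ⇒ west mul the west likes two the likes two the S ⇒ west mul the west likes two the likes two the likes two the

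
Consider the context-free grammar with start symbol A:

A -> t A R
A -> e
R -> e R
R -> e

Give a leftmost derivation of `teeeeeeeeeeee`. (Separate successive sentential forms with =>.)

A => tAR => teR => teeR => teeeR => teeeeR => teeeeeR => teeeeeeR => teeeeeeeR => teeeeeeeeR => teeeeeeeeeR => teeeeeeeeeeR => teeeeeeeeeeeR => teeeeeeeeeeee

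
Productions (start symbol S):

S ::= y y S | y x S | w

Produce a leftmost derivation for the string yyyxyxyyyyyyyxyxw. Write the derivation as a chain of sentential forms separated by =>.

S => yyS   [S ::= y y S]
yyS => yyyxS   [S ::= y x S]
yyyxS => yyyxyxS   [S ::= y x S]
yyyxyxS => yyyxyxyyS   [S ::= y y S]
yyyxyxyyS => yyyxyxyyyyS   [S ::= y y S]
yyyxyxyyyyS => yyyxyxyyyyyyS   [S ::= y y S]
yyyxyxyyyyyyS => yyyxyxyyyyyyyxS   [S ::= y x S]
yyyxyxyyyyyyyxS => yyyxyxyyyyyyyxyxS   [S ::= y x S]
yyyxyxyyyyyyyxyxS => yyyxyxyyyyyyyxyxw   [S ::= w]

S=>yyS=>yyyxS=>yyyxyxS=>yyyxyxyyS=>yyyxyxyyyyS=>yyyxyxyyyyyyS=>yyyxyxyyyyyyyxS=>yyyxyxyyyyyyyxyxS=>yyyxyxyyyyyyyxyxw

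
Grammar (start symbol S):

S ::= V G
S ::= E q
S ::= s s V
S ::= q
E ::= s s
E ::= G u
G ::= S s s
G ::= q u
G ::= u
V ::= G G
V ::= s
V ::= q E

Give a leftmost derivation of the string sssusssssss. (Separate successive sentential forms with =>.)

S => ssV => ssGG => ssSssG => ssVGssG => sssGssG => sssussG => sssussSss => sssussssVss => sssusssssss

S => ssV   [S ::= s s V]
ssV => ssGG   [V ::= G G]
ssGG => ssSssG   [G ::= S s s]
ssSssG => ssVGssG   [S ::= V G]
ssVGssG => sssGssG   [V ::= s]
sssGssG => sssussG   [G ::= u]
sssussG => sssussSss   [G ::= S s s]
sssussSss => sssussssVss   [S ::= s s V]
sssussssVss => sssusssssss   [V ::= s]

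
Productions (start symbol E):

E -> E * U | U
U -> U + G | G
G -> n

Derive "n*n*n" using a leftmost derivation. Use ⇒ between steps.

E⇒E*U⇒E*U*U⇒U*U*U⇒G*U*U⇒n*U*U⇒n*G*U⇒n*n*U⇒n*n*G⇒n*n*n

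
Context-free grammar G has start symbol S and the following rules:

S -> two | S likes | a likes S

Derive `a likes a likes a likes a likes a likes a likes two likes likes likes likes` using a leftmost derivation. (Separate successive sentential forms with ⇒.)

S ⇒ S likes   [S -> S likes]
S likes ⇒ S likes likes   [S -> S likes]
S likes likes ⇒ a likes S likes likes   [S -> a likes S]
a likes S likes likes ⇒ a likes a likes S likes likes   [S -> a likes S]
a likes a likes S likes likes ⇒ a likes a likes a likes S likes likes   [S -> a likes S]
a likes a likes a likes S likes likes ⇒ a likes a likes a likes a likes S likes likes   [S -> a likes S]
a likes a likes a likes a likes S likes likes ⇒ a likes a likes a likes a likes a likes S likes likes   [S -> a likes S]
a likes a likes a likes a likes a likes S likes likes ⇒ a likes a likes a likes a likes a likes a likes S likes likes   [S -> a likes S]
a likes a likes a likes a likes a likes a likes S likes likes ⇒ a likes a likes a likes a likes a likes a likes S likes likes likes   [S -> S likes]
a likes a likes a likes a likes a likes a likes S likes likes likes ⇒ a likes a likes a likes a likes a likes a likes S likes likes likes likes   [S -> S likes]
a likes a likes a likes a likes a likes a likes S likes likes likes likes ⇒ a likes a likes a likes a likes a likes a likes two likes likes likes likes   [S -> two]

S ⇒ S likes ⇒ S likes likes ⇒ a likes S likes likes ⇒ a likes a likes S likes likes ⇒ a likes a likes a likes S likes likes ⇒ a likes a likes a likes a likes S likes likes ⇒ a likes a likes a likes a likes a likes S likes likes ⇒ a likes a likes a likes a likes a likes a likes S likes likes ⇒ a likes a likes a likes a likes a likes a likes S likes likes likes ⇒ a likes a likes a likes a likes a likes a likes S likes likes likes likes ⇒ a likes a likes a likes a likes a likes a likes two likes likes likes likes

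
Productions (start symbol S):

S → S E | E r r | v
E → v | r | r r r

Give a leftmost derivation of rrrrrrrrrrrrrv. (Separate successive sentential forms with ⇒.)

S⇒SE⇒SEE⇒SEEE⇒SEEEE⇒SEEEEE⇒ErrEEEEE⇒rrrEEEEE⇒rrrrrrEEEE⇒rrrrrrrrrEEE⇒rrrrrrrrrrEE⇒rrrrrrrrrrrrrE⇒rrrrrrrrrrrrrv

S ⇒ SE   [S → S E]
SE ⇒ SEE   [S → S E]
SEE ⇒ SEEE   [S → S E]
SEEE ⇒ SEEEE   [S → S E]
SEEEE ⇒ SEEEEE   [S → S E]
SEEEEE ⇒ ErrEEEEE   [S → E r r]
ErrEEEEE ⇒ rrrEEEEE   [E → r]
rrrEEEEE ⇒ rrrrrrEEEE   [E → r r r]
rrrrrrEEEE ⇒ rrrrrrrrrEEE   [E → r r r]
rrrrrrrrrEEE ⇒ rrrrrrrrrrEE   [E → r]
rrrrrrrrrrEE ⇒ rrrrrrrrrrrrrE   [E → r r r]
rrrrrrrrrrrrrE ⇒ rrrrrrrrrrrrrv   [E → v]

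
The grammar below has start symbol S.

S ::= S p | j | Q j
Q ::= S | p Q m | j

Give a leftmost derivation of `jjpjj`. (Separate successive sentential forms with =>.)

S => Qj   [S ::= Q j]
Qj => Sj   [Q ::= S]
Sj => Qjj   [S ::= Q j]
Qjj => Sjj   [Q ::= S]
Sjj => Spjj   [S ::= S p]
Spjj => Qjpjj   [S ::= Q j]
Qjpjj => Sjpjj   [Q ::= S]
Sjpjj => jjpjj   [S ::= j]

S => Qj => Sj => Qjj => Sjj => Spjj => Qjpjj => Sjpjj => jjpjj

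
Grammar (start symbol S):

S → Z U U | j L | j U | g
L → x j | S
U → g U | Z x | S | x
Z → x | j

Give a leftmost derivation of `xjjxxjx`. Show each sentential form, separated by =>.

S=>ZUU=>xUU=>xSU=>xZUUU=>xjUUU=>xjZxUU=>xjjxUU=>xjjxxU=>xjjxxZx=>xjjxxjx

S => ZUU   [S → Z U U]
ZUU => xUU   [Z → x]
xUU => xSU   [U → S]
xSU => xZUUU   [S → Z U U]
xZUUU => xjUUU   [Z → j]
xjUUU => xjZxUU   [U → Z x]
xjZxUU => xjjxUU   [Z → j]
xjjxUU => xjjxxU   [U → x]
xjjxxU => xjjxxZx   [U → Z x]
xjjxxZx => xjjxxjx   [Z → j]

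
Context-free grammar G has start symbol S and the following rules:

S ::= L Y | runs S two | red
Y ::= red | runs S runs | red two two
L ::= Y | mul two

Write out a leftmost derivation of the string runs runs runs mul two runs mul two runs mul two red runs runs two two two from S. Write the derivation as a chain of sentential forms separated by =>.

S => runs S two => runs runs S two two => runs runs runs S two two two => runs runs runs L Y two two two => runs runs runs mul two Y two two two => runs runs runs mul two runs S runs two two two => runs runs runs mul two runs L Y runs two two two => runs runs runs mul two runs mul two Y runs two two two => runs runs runs mul two runs mul two runs S runs runs two two two => runs runs runs mul two runs mul two runs L Y runs runs two two two => runs runs runs mul two runs mul two runs mul two Y runs runs two two two => runs runs runs mul two runs mul two runs mul two red runs runs two two two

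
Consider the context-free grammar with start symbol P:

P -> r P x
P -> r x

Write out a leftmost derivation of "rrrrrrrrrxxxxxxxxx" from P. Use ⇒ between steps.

P ⇒ rPx   [P -> r P x]
rPx ⇒ rrPxx   [P -> r P x]
rrPxx ⇒ rrrPxxx   [P -> r P x]
rrrPxxx ⇒ rrrrPxxxx   [P -> r P x]
rrrrPxxxx ⇒ rrrrrPxxxxx   [P -> r P x]
rrrrrPxxxxx ⇒ rrrrrrPxxxxxx   [P -> r P x]
rrrrrrPxxxxxx ⇒ rrrrrrrPxxxxxxx   [P -> r P x]
rrrrrrrPxxxxxxx ⇒ rrrrrrrrPxxxxxxxx   [P -> r P x]
rrrrrrrrPxxxxxxxx ⇒ rrrrrrrrrxxxxxxxxx   [P -> r x]

P ⇒ rPx ⇒ rrPxx ⇒ rrrPxxx ⇒ rrrrPxxxx ⇒ rrrrrPxxxxx ⇒ rrrrrrPxxxxxx ⇒ rrrrrrrPxxxxxxx ⇒ rrrrrrrrPxxxxxxxx ⇒ rrrrrrrrrxxxxxxxxx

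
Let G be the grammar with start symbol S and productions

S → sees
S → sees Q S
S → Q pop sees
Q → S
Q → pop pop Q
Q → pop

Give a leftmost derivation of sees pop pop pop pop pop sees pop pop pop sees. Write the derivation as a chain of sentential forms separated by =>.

S => sees Q S => sees pop pop Q S => sees pop pop pop pop Q S => sees pop pop pop pop pop S => sees pop pop pop pop pop sees Q S => sees pop pop pop pop pop sees pop pop Q S => sees pop pop pop pop pop sees pop pop pop S => sees pop pop pop pop pop sees pop pop pop sees

S => sees Q S   [S → sees Q S]
sees Q S => sees pop pop Q S   [Q → pop pop Q]
sees pop pop Q S => sees pop pop pop pop Q S   [Q → pop pop Q]
sees pop pop pop pop Q S => sees pop pop pop pop pop S   [Q → pop]
sees pop pop pop pop pop S => sees pop pop pop pop pop sees Q S   [S → sees Q S]
sees pop pop pop pop pop sees Q S => sees pop pop pop pop pop sees pop pop Q S   [Q → pop pop Q]
sees pop pop pop pop pop sees pop pop Q S => sees pop pop pop pop pop sees pop pop pop S   [Q → pop]
sees pop pop pop pop pop sees pop pop pop S => sees pop pop pop pop pop sees pop pop pop sees   [S → sees]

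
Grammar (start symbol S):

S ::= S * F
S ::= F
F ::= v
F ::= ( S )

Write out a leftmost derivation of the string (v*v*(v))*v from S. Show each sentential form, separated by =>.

S=>S*F=>F*F=>(S)*F=>(S*F)*F=>(S*F*F)*F=>(F*F*F)*F=>(v*F*F)*F=>(v*v*F)*F=>(v*v*(S))*F=>(v*v*(F))*F=>(v*v*(v))*F=>(v*v*(v))*v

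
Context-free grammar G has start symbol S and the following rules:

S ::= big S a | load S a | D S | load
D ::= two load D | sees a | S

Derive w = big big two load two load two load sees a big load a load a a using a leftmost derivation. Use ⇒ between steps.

S ⇒ big S a ⇒ big big S a a ⇒ big big D S a a ⇒ big big two load D S a a ⇒ big big two load S S a a ⇒ big big two load D S S a a ⇒ big big two load two load D S S a a ⇒ big big two load two load two load D S S a a ⇒ big big two load two load two load sees a S S a a ⇒ big big two load two load two load sees a big S a S a a ⇒ big big two load two load two load sees a big load a S a a ⇒ big big two load two load two load sees a big load a load a a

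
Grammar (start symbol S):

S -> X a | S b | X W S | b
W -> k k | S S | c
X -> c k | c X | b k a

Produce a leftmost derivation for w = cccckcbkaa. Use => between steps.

S => XWS => cXWS => ccXWS => cccXWS => cccckWS => cccckcS => cccckcXa => cccckcbkaa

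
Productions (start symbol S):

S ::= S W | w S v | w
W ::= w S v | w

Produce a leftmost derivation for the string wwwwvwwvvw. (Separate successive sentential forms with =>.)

S => SW   [S ::= S W]
SW => wSvW   [S ::= w S v]
wSvW => wwSvvW   [S ::= w S v]
wwSvvW => wwSWvvW   [S ::= S W]
wwSWvvW => wwSWWvvW   [S ::= S W]
wwSWWvvW => wwwSvWWvvW   [S ::= w S v]
wwwSvWWvvW => wwwwvWWvvW   [S ::= w]
wwwwvWWvvW => wwwwvwWvvW   [W ::= w]
wwwwvwWvvW => wwwwvwwvvW   [W ::= w]
wwwwvwwvvW => wwwwvwwvvw   [W ::= w]

S=>SW=>wSvW=>wwSvvW=>wwSWvvW=>wwSWWvvW=>wwwSvWWvvW=>wwwwvWWvvW=>wwwwvwWvvW=>wwwwvwwvvW=>wwwwvwwvvw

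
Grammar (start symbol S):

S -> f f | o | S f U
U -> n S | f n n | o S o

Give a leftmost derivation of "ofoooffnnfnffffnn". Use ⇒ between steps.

S ⇒ SfU ⇒ SfUfU ⇒ SfUfUfU ⇒ SfUfUfUfU ⇒ ofUfUfUfU ⇒ ofoSofUfUfU ⇒ ofooofUfUfU ⇒ ofoooffnnfUfU ⇒ ofoooffnnfnSfU ⇒ ofoooffnnfnfffU ⇒ ofoooffnnfnffffnn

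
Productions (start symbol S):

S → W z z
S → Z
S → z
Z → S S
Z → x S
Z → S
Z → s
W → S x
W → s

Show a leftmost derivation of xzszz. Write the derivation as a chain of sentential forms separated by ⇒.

S⇒Z⇒SS⇒ZS⇒xSS⇒xzS⇒xzWzz⇒xzszz

S ⇒ Z   [S → Z]
Z ⇒ SS   [Z → S S]
SS ⇒ ZS   [S → Z]
ZS ⇒ xSS   [Z → x S]
xSS ⇒ xzS   [S → z]
xzS ⇒ xzWzz   [S → W z z]
xzWzz ⇒ xzszz   [W → s]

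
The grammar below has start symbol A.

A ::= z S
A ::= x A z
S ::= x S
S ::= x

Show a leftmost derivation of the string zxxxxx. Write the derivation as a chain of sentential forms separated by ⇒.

A ⇒ zS   [A ::= z S]
zS ⇒ zxS   [S ::= x S]
zxS ⇒ zxxS   [S ::= x S]
zxxS ⇒ zxxxS   [S ::= x S]
zxxxS ⇒ zxxxxS   [S ::= x S]
zxxxxS ⇒ zxxxxx   [S ::= x]

A ⇒ zS ⇒ zxS ⇒ zxxS ⇒ zxxxS ⇒ zxxxxS ⇒ zxxxxx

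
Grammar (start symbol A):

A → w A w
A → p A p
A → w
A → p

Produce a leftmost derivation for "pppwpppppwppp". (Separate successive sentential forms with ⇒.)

A ⇒ pAp   [A → p A p]
pAp ⇒ ppApp   [A → p A p]
ppApp ⇒ pppAppp   [A → p A p]
pppAppp ⇒ pppwAwppp   [A → w A w]
pppwAwppp ⇒ pppwpApwppp   [A → p A p]
pppwpApwppp ⇒ pppwppAppwppp   [A → p A p]
pppwppAppwppp ⇒ pppwpppppwppp   [A → p]

A ⇒ pAp ⇒ ppApp ⇒ pppAppp ⇒ pppwAwppp ⇒ pppwpApwppp ⇒ pppwppAppwppp ⇒ pppwpppppwppp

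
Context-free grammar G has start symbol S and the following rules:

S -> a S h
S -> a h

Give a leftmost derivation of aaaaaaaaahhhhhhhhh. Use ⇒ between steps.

S ⇒ aSh   [S -> a S h]
aSh ⇒ aaShh   [S -> a S h]
aaShh ⇒ aaaShhh   [S -> a S h]
aaaShhh ⇒ aaaaShhhh   [S -> a S h]
aaaaShhhh ⇒ aaaaaShhhhh   [S -> a S h]
aaaaaShhhhh ⇒ aaaaaaShhhhhh   [S -> a S h]
aaaaaaShhhhhh ⇒ aaaaaaaShhhhhhh   [S -> a S h]
aaaaaaaShhhhhhh ⇒ aaaaaaaaShhhhhhhh   [S -> a S h]
aaaaaaaaShhhhhhhh ⇒ aaaaaaaaahhhhhhhhh   [S -> a h]

S ⇒ aSh ⇒ aaShh ⇒ aaaShhh ⇒ aaaaShhhh ⇒ aaaaaShhhhh ⇒ aaaaaaShhhhhh ⇒ aaaaaaaShhhhhhh ⇒ aaaaaaaaShhhhhhhh ⇒ aaaaaaaaahhhhhhhhh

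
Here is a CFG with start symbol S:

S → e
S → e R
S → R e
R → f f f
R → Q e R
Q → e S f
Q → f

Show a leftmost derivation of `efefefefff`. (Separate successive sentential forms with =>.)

S=>eR=>eQeR=>efeR=>efeQeR=>efefeR=>efefeQeR=>efefefeR=>efefefefff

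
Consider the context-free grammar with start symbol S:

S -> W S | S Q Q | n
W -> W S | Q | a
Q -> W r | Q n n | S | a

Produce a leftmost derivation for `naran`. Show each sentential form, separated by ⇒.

S ⇒ WS ⇒ QS ⇒ SS ⇒ SQQS ⇒ nQQS ⇒ nWrQS ⇒ narQS ⇒ naraS ⇒ naran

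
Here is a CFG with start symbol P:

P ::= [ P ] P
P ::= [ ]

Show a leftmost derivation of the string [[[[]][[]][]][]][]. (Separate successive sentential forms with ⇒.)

P ⇒ [P]P ⇒ [[P]P]P ⇒ [[[P]P]P]P ⇒ [[[[]]P]P]P ⇒ [[[[]][P]P]P]P ⇒ [[[[]][[]]P]P]P ⇒ [[[[]][[]][]]P]P ⇒ [[[[]][[]][]][]]P ⇒ [[[[]][[]][]][]][]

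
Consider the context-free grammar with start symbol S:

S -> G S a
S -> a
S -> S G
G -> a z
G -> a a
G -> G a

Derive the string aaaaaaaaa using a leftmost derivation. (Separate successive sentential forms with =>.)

S => GSa => GaSa => GaaSa => aaaaSa => aaaaGSaa => aaaaaaSaa => aaaaaaaaa

S => GSa   [S -> G S a]
GSa => GaSa   [G -> G a]
GaSa => GaaSa   [G -> G a]
GaaSa => aaaaSa   [G -> a a]
aaaaSa => aaaaGSaa   [S -> G S a]
aaaaGSaa => aaaaaaSaa   [G -> a a]
aaaaaaSaa => aaaaaaaaa   [S -> a]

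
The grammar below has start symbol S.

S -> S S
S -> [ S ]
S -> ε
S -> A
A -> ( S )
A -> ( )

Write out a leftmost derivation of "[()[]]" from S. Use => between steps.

S => [S]   [S -> [ S ]]
[S] => [SS]   [S -> S S]
[SS] => [AS]   [S -> A]
[AS] => [()S]   [A -> ( )]
[()S] => [()[S]]   [S -> [ S ]]
[()[S]] => [()[]]   [S -> ε]

S => [S] => [SS] => [AS] => [()S] => [()[S]] => [()[]]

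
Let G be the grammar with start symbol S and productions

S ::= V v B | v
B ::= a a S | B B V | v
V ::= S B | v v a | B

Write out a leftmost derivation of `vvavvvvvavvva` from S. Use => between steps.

S => VvB   [S ::= V v B]
VvB => vvavB   [V ::= v v a]
vvavB => vvavBBV   [B ::= B B V]
vvavBBV => vvavBBVBV   [B ::= B B V]
vvavBBVBV => vvavvBVBV   [B ::= v]
vvavvBVBV => vvavvvVBV   [B ::= v]
vvavvvVBV => vvavvvvvaBV   [V ::= v v a]
vvavvvvvaBV => vvavvvvvavV   [B ::= v]
vvavvvvvavV => vvavvvvvavvva   [V ::= v v a]

S => VvB => vvavB => vvavBBV => vvavBBVBV => vvavvBVBV => vvavvvVBV => vvavvvvvaBV => vvavvvvvavV => vvavvvvvavvva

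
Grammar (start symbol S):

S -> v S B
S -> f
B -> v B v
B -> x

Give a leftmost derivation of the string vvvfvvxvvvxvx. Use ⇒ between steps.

S⇒vSB⇒vvSBB⇒vvvSBBB⇒vvvfBBB⇒vvvfvBvBB⇒vvvfvvBvvBB⇒vvvfvvxvvBB⇒vvvfvvxvvvBvB⇒vvvfvvxvvvxvB⇒vvvfvvxvvvxvx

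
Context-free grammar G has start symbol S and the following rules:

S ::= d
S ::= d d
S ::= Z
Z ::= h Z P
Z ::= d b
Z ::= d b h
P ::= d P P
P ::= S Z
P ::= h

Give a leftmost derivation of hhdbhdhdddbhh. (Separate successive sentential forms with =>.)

S => Z   [S ::= Z]
Z => hZP   [Z ::= h Z P]
hZP => hhZPP   [Z ::= h Z P]
hhZPP => hhdbhPP   [Z ::= d b h]
hhdbhPP => hhdbhdPPP   [P ::= d P P]
hhdbhdPPP => hhdbhdhPP   [P ::= h]
hhdbhdhPP => hhdbhdhSZP   [P ::= S Z]
hhdbhdhSZP => hhdbhdhddZP   [S ::= d d]
hhdbhdhddZP => hhdbhdhdddbhP   [Z ::= d b h]
hhdbhdhdddbhP => hhdbhdhdddbhh   [P ::= h]

S => Z => hZP => hhZPP => hhdbhPP => hhdbhdPPP => hhdbhdhPP => hhdbhdhSZP => hhdbhdhddZP => hhdbhdhdddbhP => hhdbhdhdddbhh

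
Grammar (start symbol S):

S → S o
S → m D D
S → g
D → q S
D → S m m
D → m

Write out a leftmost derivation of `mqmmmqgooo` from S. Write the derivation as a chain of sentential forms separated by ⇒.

S ⇒ So ⇒ Soo ⇒ Sooo ⇒ mDDooo ⇒ mqSDooo ⇒ mqmDDDooo ⇒ mqmmDDooo ⇒ mqmmmDooo ⇒ mqmmmqSooo ⇒ mqmmmqgooo

S ⇒ So   [S → S o]
So ⇒ Soo   [S → S o]
Soo ⇒ Sooo   [S → S o]
Sooo ⇒ mDDooo   [S → m D D]
mDDooo ⇒ mqSDooo   [D → q S]
mqSDooo ⇒ mqmDDDooo   [S → m D D]
mqmDDDooo ⇒ mqmmDDooo   [D → m]
mqmmDDooo ⇒ mqmmmDooo   [D → m]
mqmmmDooo ⇒ mqmmmqSooo   [D → q S]
mqmmmqSooo ⇒ mqmmmqgooo   [S → g]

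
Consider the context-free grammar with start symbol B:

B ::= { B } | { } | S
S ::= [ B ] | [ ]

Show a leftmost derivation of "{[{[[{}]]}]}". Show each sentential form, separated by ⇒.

B ⇒ {B}   [B ::= { B }]
{B} ⇒ {S}   [B ::= S]
{S} ⇒ {[B]}   [S ::= [ B ]]
{[B]} ⇒ {[{B}]}   [B ::= { B }]
{[{B}]} ⇒ {[{S}]}   [B ::= S]
{[{S}]} ⇒ {[{[B]}]}   [S ::= [ B ]]
{[{[B]}]} ⇒ {[{[S]}]}   [B ::= S]
{[{[S]}]} ⇒ {[{[[B]]}]}   [S ::= [ B ]]
{[{[[B]]}]} ⇒ {[{[[{}]]}]}   [B ::= { }]

B ⇒ {B} ⇒ {S} ⇒ {[B]} ⇒ {[{B}]} ⇒ {[{S}]} ⇒ {[{[B]}]} ⇒ {[{[S]}]} ⇒ {[{[[B]]}]} ⇒ {[{[[{}]]}]}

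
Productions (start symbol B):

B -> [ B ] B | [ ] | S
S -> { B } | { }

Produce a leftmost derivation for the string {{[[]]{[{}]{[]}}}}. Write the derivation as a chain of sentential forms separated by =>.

B => S => {B} => {S} => {{B}} => {{[B]B}} => {{[[]]B}} => {{[[]]S}} => {{[[]]{B}}} => {{[[]]{[B]B}}} => {{[[]]{[S]B}}} => {{[[]]{[{}]B}}} => {{[[]]{[{}]S}}} => {{[[]]{[{}]{B}}}} => {{[[]]{[{}]{[]}}}}

B => S   [B -> S]
S => {B}   [S -> { B }]
{B} => {S}   [B -> S]
{S} => {{B}}   [S -> { B }]
{{B}} => {{[B]B}}   [B -> [ B ] B]
{{[B]B}} => {{[[]]B}}   [B -> [ ]]
{{[[]]B}} => {{[[]]S}}   [B -> S]
{{[[]]S}} => {{[[]]{B}}}   [S -> { B }]
{{[[]]{B}}} => {{[[]]{[B]B}}}   [B -> [ B ] B]
{{[[]]{[B]B}}} => {{[[]]{[S]B}}}   [B -> S]
{{[[]]{[S]B}}} => {{[[]]{[{}]B}}}   [S -> { }]
{{[[]]{[{}]B}}} => {{[[]]{[{}]S}}}   [B -> S]
{{[[]]{[{}]S}}} => {{[[]]{[{}]{B}}}}   [S -> { B }]
{{[[]]{[{}]{B}}}} => {{[[]]{[{}]{[]}}}}   [B -> [ ]]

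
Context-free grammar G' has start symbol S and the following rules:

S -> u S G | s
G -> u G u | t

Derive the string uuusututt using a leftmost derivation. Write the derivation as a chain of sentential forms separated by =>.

S => uSG   [S -> u S G]
uSG => uuSGG   [S -> u S G]
uuSGG => uuuSGGG   [S -> u S G]
uuuSGGG => uuusGGG   [S -> s]
uuusGGG => uuusuGuGG   [G -> u G u]
uuusuGuGG => uuusutuGG   [G -> t]
uuusutuGG => uuusututG   [G -> t]
uuusututG => uuusututt   [G -> t]

S => uSG => uuSGG => uuuSGGG => uuusGGG => uuusuGuGG => uuusutuGG => uuusututG => uuusututt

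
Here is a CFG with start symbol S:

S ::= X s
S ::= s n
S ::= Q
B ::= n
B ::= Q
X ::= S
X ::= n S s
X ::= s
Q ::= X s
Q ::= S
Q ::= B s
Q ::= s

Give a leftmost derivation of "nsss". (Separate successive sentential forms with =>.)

S => Xs   [S ::= X s]
Xs => Ss   [X ::= S]
Ss => Xss   [S ::= X s]
Xss => Sss   [X ::= S]
Sss => Qss   [S ::= Q]
Qss => Bsss   [Q ::= B s]
Bsss => nsss   [B ::= n]

S => Xs => Ss => Xss => Sss => Qss => Bsss => nsss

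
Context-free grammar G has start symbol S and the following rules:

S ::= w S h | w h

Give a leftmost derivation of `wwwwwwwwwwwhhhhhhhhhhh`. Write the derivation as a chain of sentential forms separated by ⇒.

S ⇒ wSh   [S ::= w S h]
wSh ⇒ wwShh   [S ::= w S h]
wwShh ⇒ wwwShhh   [S ::= w S h]
wwwShhh ⇒ wwwwShhhh   [S ::= w S h]
wwwwShhhh ⇒ wwwwwShhhhh   [S ::= w S h]
wwwwwShhhhh ⇒ wwwwwwShhhhhh   [S ::= w S h]
wwwwwwShhhhhh ⇒ wwwwwwwShhhhhhh   [S ::= w S h]
wwwwwwwShhhhhhh ⇒ wwwwwwwwShhhhhhhh   [S ::= w S h]
wwwwwwwwShhhhhhhh ⇒ wwwwwwwwwShhhhhhhhh   [S ::= w S h]
wwwwwwwwwShhhhhhhhh ⇒ wwwwwwwwwwShhhhhhhhhh   [S ::= w S h]
wwwwwwwwwwShhhhhhhhhh ⇒ wwwwwwwwwwwhhhhhhhhhhh   [S ::= w h]

S ⇒ wSh ⇒ wwShh ⇒ wwwShhh ⇒ wwwwShhhh ⇒ wwwwwShhhhh ⇒ wwwwwwShhhhhh ⇒ wwwwwwwShhhhhhh ⇒ wwwwwwwwShhhhhhhh ⇒ wwwwwwwwwShhhhhhhhh ⇒ wwwwwwwwwwShhhhhhhhhh ⇒ wwwwwwwwwwwhhhhhhhhhhh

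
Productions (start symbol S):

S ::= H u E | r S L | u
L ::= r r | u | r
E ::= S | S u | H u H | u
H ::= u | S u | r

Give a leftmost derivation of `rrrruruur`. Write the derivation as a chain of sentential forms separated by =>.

S=>rSL=>rrSLL=>rrrSLLL=>rrrrSLLLL=>rrrruLLLL=>rrrrurLLL=>rrrruruLL=>rrrruruuL=>rrrruruur

S => rSL   [S ::= r S L]
rSL => rrSLL   [S ::= r S L]
rrSLL => rrrSLLL   [S ::= r S L]
rrrSLLL => rrrrSLLLL   [S ::= r S L]
rrrrSLLLL => rrrruLLLL   [S ::= u]
rrrruLLLL => rrrrurLLL   [L ::= r]
rrrrurLLL => rrrruruLL   [L ::= u]
rrrruruLL => rrrruruuL   [L ::= u]
rrrruruuL => rrrruruur   [L ::= r]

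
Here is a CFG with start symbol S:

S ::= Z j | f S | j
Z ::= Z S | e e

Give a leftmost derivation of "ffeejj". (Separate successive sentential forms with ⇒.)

S ⇒ fS   [S ::= f S]
fS ⇒ ffS   [S ::= f S]
ffS ⇒ ffZj   [S ::= Z j]
ffZj ⇒ ffZSj   [Z ::= Z S]
ffZSj ⇒ ffeeSj   [Z ::= e e]
ffeeSj ⇒ ffeejj   [S ::= j]

S⇒fS⇒ffS⇒ffZj⇒ffZSj⇒ffeeSj⇒ffeejj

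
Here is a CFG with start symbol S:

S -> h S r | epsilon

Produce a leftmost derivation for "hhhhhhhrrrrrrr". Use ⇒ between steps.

S ⇒ hSr ⇒ hhSrr ⇒ hhhSrrr ⇒ hhhhSrrrr ⇒ hhhhhSrrrrr ⇒ hhhhhhSrrrrrr ⇒ hhhhhhhSrrrrrrr ⇒ hhhhhhhrrrrrrr

S ⇒ hSr   [S -> h S r]
hSr ⇒ hhSrr   [S -> h S r]
hhSrr ⇒ hhhSrrr   [S -> h S r]
hhhSrrr ⇒ hhhhSrrrr   [S -> h S r]
hhhhSrrrr ⇒ hhhhhSrrrrr   [S -> h S r]
hhhhhSrrrrr ⇒ hhhhhhSrrrrrr   [S -> h S r]
hhhhhhSrrrrrr ⇒ hhhhhhhSrrrrrrr   [S -> h S r]
hhhhhhhSrrrrrrr ⇒ hhhhhhhrrrrrrr   [S -> epsilon]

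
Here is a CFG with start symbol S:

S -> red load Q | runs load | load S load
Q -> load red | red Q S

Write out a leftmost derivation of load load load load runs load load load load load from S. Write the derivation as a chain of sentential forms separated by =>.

S => load S load => load load S load load => load load load S load load load => load load load load S load load load load => load load load load runs load load load load load

S => load S load   [S -> load S load]
load S load => load load S load load   [S -> load S load]
load load S load load => load load load S load load load   [S -> load S load]
load load load S load load load => load load load load S load load load load   [S -> load S load]
load load load load S load load load load => load load load load runs load load load load load   [S -> runs load]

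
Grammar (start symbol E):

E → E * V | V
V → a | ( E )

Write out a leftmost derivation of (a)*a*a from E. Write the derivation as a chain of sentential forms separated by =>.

E => E*V => E*V*V => V*V*V => (E)*V*V => (V)*V*V => (a)*V*V => (a)*a*V => (a)*a*a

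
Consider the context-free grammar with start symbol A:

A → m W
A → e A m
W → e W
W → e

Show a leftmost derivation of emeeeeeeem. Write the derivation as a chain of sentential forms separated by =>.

A=>eAm=>emWm=>emeWm=>emeeWm=>emeeeWm=>emeeeeWm=>emeeeeeWm=>emeeeeeeWm=>emeeeeeeem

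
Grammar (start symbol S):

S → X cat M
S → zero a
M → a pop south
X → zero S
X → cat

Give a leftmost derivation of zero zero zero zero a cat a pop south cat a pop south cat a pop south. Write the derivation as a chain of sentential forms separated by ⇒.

S ⇒ X cat M ⇒ zero S cat M ⇒ zero X cat M cat M ⇒ zero zero S cat M cat M ⇒ zero zero X cat M cat M cat M ⇒ zero zero zero S cat M cat M cat M ⇒ zero zero zero zero a cat M cat M cat M ⇒ zero zero zero zero a cat a pop south cat M cat M ⇒ zero zero zero zero a cat a pop south cat a pop south cat M ⇒ zero zero zero zero a cat a pop south cat a pop south cat a pop south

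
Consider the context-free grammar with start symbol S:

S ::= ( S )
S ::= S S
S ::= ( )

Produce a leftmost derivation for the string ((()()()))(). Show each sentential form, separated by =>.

S => SS   [S ::= S S]
SS => (S)S   [S ::= ( S )]
(S)S => ((S))S   [S ::= ( S )]
((S))S => ((SS))S   [S ::= S S]
((SS))S => ((SSS))S   [S ::= S S]
((SSS))S => ((()SS))S   [S ::= ( )]
((()SS))S => ((()()S))S   [S ::= ( )]
((()()S))S => ((()()()))S   [S ::= ( )]
((()()()))S => ((()()()))()   [S ::= ( )]

S=>SS=>(S)S=>((S))S=>((SS))S=>((SSS))S=>((()SS))S=>((()()S))S=>((()()()))S=>((()()()))()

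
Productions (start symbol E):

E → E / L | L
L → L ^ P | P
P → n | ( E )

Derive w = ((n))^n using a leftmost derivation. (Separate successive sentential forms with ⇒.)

E⇒L⇒L^P⇒P^P⇒(E)^P⇒(L)^P⇒(P)^P⇒((E))^P⇒((L))^P⇒((P))^P⇒((n))^P⇒((n))^n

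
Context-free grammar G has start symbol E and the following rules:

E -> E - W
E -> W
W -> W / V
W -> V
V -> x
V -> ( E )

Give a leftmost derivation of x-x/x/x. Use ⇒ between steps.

E⇒E-W⇒W-W⇒V-W⇒x-W⇒x-W/V⇒x-W/V/V⇒x-V/V/V⇒x-x/V/V⇒x-x/x/V⇒x-x/x/x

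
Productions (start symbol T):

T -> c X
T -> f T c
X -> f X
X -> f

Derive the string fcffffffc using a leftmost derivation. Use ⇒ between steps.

T ⇒ fTc   [T -> f T c]
fTc ⇒ fcXc   [T -> c X]
fcXc ⇒ fcfXc   [X -> f X]
fcfXc ⇒ fcffXc   [X -> f X]
fcffXc ⇒ fcfffXc   [X -> f X]
fcfffXc ⇒ fcffffXc   [X -> f X]
fcffffXc ⇒ fcfffffXc   [X -> f X]
fcfffffXc ⇒ fcffffffc   [X -> f]

T ⇒ fTc ⇒ fcXc ⇒ fcfXc ⇒ fcffXc ⇒ fcfffXc ⇒ fcffffXc ⇒ fcfffffXc ⇒ fcffffffc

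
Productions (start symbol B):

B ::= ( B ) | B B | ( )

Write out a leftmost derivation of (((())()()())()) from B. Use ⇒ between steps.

B ⇒ (B)   [B ::= ( B )]
(B) ⇒ (BB)   [B ::= B B]
(BB) ⇒ ((B)B)   [B ::= ( B )]
((B)B) ⇒ ((BB)B)   [B ::= B B]
((BB)B) ⇒ ((BBB)B)   [B ::= B B]
((BBB)B) ⇒ ((BBBB)B)   [B ::= B B]
((BBBB)B) ⇒ (((B)BBB)B)   [B ::= ( B )]
(((B)BBB)B) ⇒ (((())BBB)B)   [B ::= ( )]
(((())BBB)B) ⇒ (((())()BB)B)   [B ::= ( )]
(((())()BB)B) ⇒ (((())()()B)B)   [B ::= ( )]
(((())()()B)B) ⇒ (((())()()())B)   [B ::= ( )]
(((())()()())B) ⇒ (((())()()())())   [B ::= ( )]

B ⇒ (B) ⇒ (BB) ⇒ ((B)B) ⇒ ((BB)B) ⇒ ((BBB)B) ⇒ ((BBBB)B) ⇒ (((B)BBB)B) ⇒ (((())BBB)B) ⇒ (((())()BB)B) ⇒ (((())()()B)B) ⇒ (((())()()())B) ⇒ (((())()()())())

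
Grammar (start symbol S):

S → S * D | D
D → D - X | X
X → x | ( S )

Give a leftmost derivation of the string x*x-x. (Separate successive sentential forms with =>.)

S => S*D => D*D => X*D => x*D => x*D-X => x*X-X => x*x-X => x*x-x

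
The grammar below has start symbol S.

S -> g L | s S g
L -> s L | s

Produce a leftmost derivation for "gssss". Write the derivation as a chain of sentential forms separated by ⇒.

S ⇒ gL   [S -> g L]
gL ⇒ gsL   [L -> s L]
gsL ⇒ gssL   [L -> s L]
gssL ⇒ gsssL   [L -> s L]
gsssL ⇒ gssss   [L -> s]

S ⇒ gL ⇒ gsL ⇒ gssL ⇒ gsssL ⇒ gssss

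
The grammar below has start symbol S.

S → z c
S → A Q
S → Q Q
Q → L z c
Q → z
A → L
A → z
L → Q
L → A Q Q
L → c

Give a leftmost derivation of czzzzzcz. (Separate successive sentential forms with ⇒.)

S ⇒ AQ   [S → A Q]
AQ ⇒ LQ   [A → L]
LQ ⇒ QQ   [L → Q]
QQ ⇒ LzcQ   [Q → L z c]
LzcQ ⇒ AQQzcQ   [L → A Q Q]
AQQzcQ ⇒ LQQzcQ   [A → L]
LQQzcQ ⇒ AQQQQzcQ   [L → A Q Q]
AQQQQzcQ ⇒ LQQQQzcQ   [A → L]
LQQQQzcQ ⇒ cQQQQzcQ   [L → c]
cQQQQzcQ ⇒ czQQQzcQ   [Q → z]
czQQQzcQ ⇒ czzQQzcQ   [Q → z]
czzQQzcQ ⇒ czzzQzcQ   [Q → z]
czzzQzcQ ⇒ czzzzzcQ   [Q → z]
czzzzzcQ ⇒ czzzzzcz   [Q → z]

S ⇒ AQ ⇒ LQ ⇒ QQ ⇒ LzcQ ⇒ AQQzcQ ⇒ LQQzcQ ⇒ AQQQQzcQ ⇒ LQQQQzcQ ⇒ cQQQQzcQ ⇒ czQQQzcQ ⇒ czzQQzcQ ⇒ czzzQzcQ ⇒ czzzzzcQ ⇒ czzzzzcz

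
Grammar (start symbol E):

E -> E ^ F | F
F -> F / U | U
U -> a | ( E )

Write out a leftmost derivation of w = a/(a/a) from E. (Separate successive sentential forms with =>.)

E => F   [E -> F]
F => F/U   [F -> F / U]
F/U => U/U   [F -> U]
U/U => a/U   [U -> a]
a/U => a/(E)   [U -> ( E )]
a/(E) => a/(F)   [E -> F]
a/(F) => a/(F/U)   [F -> F / U]
a/(F/U) => a/(U/U)   [F -> U]
a/(U/U) => a/(a/U)   [U -> a]
a/(a/U) => a/(a/a)   [U -> a]

E => F => F/U => U/U => a/U => a/(E) => a/(F) => a/(F/U) => a/(U/U) => a/(a/U) => a/(a/a)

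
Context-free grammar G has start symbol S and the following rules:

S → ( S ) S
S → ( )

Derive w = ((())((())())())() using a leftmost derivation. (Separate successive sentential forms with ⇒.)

S ⇒ (S)S ⇒ ((S)S)S ⇒ ((())S)S ⇒ ((())(S)S)S ⇒ ((())((S)S)S)S ⇒ ((())((())S)S)S ⇒ ((())((())())S)S ⇒ ((())((())())())S ⇒ ((())((())())())()

S ⇒ (S)S   [S → ( S ) S]
(S)S ⇒ ((S)S)S   [S → ( S ) S]
((S)S)S ⇒ ((())S)S   [S → ( )]
((())S)S ⇒ ((())(S)S)S   [S → ( S ) S]
((())(S)S)S ⇒ ((())((S)S)S)S   [S → ( S ) S]
((())((S)S)S)S ⇒ ((())((())S)S)S   [S → ( )]
((())((())S)S)S ⇒ ((())((())())S)S   [S → ( )]
((())((())())S)S ⇒ ((())((())())())S   [S → ( )]
((())((())())())S ⇒ ((())((())())())()   [S → ( )]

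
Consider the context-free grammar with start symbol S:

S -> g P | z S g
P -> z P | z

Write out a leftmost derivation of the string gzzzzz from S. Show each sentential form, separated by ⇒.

S ⇒ gP ⇒ gzP ⇒ gzzP ⇒ gzzzP ⇒ gzzzzP ⇒ gzzzzz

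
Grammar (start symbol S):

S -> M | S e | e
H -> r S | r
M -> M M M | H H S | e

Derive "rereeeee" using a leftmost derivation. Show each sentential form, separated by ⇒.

S⇒Se⇒Me⇒MMMe⇒HHSMMe⇒rSHSMMe⇒reHSMMe⇒rerSSMMe⇒rerMSMMe⇒rereSMMe⇒rereeMMe⇒rereeeMe⇒rereeeee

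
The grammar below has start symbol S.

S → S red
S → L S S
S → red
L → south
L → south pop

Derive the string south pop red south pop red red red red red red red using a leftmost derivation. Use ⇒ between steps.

S ⇒ S red ⇒ S red red ⇒ S red red red ⇒ S red red red red ⇒ L S S red red red red ⇒ south pop S S red red red red ⇒ south pop red S red red red red ⇒ south pop red L S S red red red red ⇒ south pop red south pop S S red red red red ⇒ south pop red south pop S red S red red red red ⇒ south pop red south pop red red S red red red red ⇒ south pop red south pop red red red red red red red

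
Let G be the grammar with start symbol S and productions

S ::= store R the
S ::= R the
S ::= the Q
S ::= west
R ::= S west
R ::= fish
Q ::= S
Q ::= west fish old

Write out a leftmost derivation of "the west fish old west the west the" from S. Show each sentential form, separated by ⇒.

S ⇒ R the ⇒ S west the ⇒ R the west the ⇒ S west the west the ⇒ the Q west the west the ⇒ the west fish old west the west the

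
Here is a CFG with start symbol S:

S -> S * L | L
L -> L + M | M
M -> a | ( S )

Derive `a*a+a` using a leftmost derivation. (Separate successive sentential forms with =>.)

S=>S*L=>L*L=>M*L=>a*L=>a*L+M=>a*M+M=>a*a+M=>a*a+a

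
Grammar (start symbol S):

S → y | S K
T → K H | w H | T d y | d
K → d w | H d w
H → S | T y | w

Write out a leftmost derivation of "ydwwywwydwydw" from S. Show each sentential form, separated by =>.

S => SK => SKK => yKK => ydwK => ydwHdw => ydwTydw => ydwwHydw => ydwwSydw => ydwwSKydw => ydwwyKydw => ydwwyHdwydw => ydwwyTydwydw => ydwwywHydwydw => ydwwywwydwydw

S => SK   [S → S K]
SK => SKK   [S → S K]
SKK => yKK   [S → y]
yKK => ydwK   [K → d w]
ydwK => ydwHdw   [K → H d w]
ydwHdw => ydwTydw   [H → T y]
ydwTydw => ydwwHydw   [T → w H]
ydwwHydw => ydwwSydw   [H → S]
ydwwSydw => ydwwSKydw   [S → S K]
ydwwSKydw => ydwwyKydw   [S → y]
ydwwyKydw => ydwwyHdwydw   [K → H d w]
ydwwyHdwydw => ydwwyTydwydw   [H → T y]
ydwwyTydwydw => ydwwywHydwydw   [T → w H]
ydwwywHydwydw => ydwwywwydwydw   [H → w]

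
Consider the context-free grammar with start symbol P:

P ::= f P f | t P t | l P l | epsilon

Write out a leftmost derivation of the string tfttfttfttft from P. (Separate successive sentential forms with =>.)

P => tPt => tfPft => tftPtft => tfttPttft => tfttfPfttft => tfttftPtfttft => tfttfttfttft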